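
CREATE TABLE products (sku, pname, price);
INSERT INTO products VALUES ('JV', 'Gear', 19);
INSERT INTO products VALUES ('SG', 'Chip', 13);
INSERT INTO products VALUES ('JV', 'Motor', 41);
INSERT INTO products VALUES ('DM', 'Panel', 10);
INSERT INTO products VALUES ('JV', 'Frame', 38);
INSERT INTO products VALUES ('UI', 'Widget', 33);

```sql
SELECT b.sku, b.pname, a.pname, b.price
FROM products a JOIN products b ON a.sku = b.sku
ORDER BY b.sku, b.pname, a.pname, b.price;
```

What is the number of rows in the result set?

INNER JOIN keeps only pairs where the ON condition holds.
Matching on a.sku = b.sku.
- a[0] sku=JV → 3 match(es) in b → 3 row(s).
- a[1] sku=SG → 1 match(es) in b → 1 row(s).
- a[2] sku=JV → 3 match(es) in b → 3 row(s).
- a[3] sku=DM → 1 match(es) in b → 1 row(s).
- a[4] sku=JV → 3 match(es) in b → 3 row(s).
- a[5] sku=UI → 1 match(es) in b → 1 row(s).
Total: 12 rows.

12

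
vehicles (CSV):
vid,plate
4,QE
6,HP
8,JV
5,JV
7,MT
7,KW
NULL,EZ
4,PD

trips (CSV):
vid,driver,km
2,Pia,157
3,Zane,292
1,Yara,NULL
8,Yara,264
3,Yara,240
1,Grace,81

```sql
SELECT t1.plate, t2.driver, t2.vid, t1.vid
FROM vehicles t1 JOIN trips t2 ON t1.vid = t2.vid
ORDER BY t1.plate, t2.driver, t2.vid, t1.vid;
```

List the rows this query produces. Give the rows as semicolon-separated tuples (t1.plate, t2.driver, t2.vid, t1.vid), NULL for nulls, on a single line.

INNER JOIN keeps only pairs where the ON condition holds.
Matching on t1.vid = t2.vid. A NULL in a compared column never satisfies the condition.
Matched pairs: 1.

(JV, Yara, 8, 8)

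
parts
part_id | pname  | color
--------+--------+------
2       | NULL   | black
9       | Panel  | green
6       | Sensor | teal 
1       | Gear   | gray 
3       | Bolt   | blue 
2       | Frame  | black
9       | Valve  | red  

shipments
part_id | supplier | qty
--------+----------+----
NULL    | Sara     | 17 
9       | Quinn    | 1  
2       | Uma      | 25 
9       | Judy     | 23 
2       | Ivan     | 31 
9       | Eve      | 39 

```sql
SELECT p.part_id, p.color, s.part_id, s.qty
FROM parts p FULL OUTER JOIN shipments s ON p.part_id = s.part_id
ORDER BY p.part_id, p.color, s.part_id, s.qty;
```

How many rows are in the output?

14

FULL OUTER JOIN keeps every row from both sides; unmatched rows get NULL for the other side's columns.
Matching on p.part_id = s.part_id. A NULL in a compared column never satisfies the condition.
- p row (part_id=2): matches 2 s row(s) → 2 output row(s).
- p row (part_id=9): matches 3 s row(s) → 3 output row(s).
- p row (part_id=6): no match → kept, s columns NULL.
- p row (part_id=1): no match → kept, s columns NULL.
- p row (part_id=3): no match → kept, s columns NULL.
- p row (part_id=2): matches 2 s row(s) → 2 output row(s).
- p row (part_id=9): matches 3 s row(s) → 3 output row(s).
- 1 s row(s) had no p match → kept, p columns NULL.
Total: 10 matched + 4 padded = 14 rows.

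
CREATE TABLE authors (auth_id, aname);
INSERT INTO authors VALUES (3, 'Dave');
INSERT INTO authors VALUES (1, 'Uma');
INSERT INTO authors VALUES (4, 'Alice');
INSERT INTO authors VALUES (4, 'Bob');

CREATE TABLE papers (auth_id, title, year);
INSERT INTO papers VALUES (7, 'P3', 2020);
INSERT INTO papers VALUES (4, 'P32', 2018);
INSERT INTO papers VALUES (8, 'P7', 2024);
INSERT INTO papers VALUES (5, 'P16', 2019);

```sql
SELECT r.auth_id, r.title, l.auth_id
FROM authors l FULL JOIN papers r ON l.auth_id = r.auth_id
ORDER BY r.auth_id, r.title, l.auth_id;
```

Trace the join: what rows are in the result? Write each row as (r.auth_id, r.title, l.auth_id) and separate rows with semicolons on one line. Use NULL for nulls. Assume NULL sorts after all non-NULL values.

FULL OUTER JOIN keeps every row from both sides; unmatched rows get NULL for the other side's columns.
Matching on l.auth_id = r.auth_id.
Matched pairs: 2; unmatched l rows kept: 2; unmatched r rows kept: 3.

(4, P32, 4); (4, P32, 4); (5, P16, NULL); (7, P3, NULL); (8, P7, NULL); (NULL, NULL, 1); (NULL, NULL, 3)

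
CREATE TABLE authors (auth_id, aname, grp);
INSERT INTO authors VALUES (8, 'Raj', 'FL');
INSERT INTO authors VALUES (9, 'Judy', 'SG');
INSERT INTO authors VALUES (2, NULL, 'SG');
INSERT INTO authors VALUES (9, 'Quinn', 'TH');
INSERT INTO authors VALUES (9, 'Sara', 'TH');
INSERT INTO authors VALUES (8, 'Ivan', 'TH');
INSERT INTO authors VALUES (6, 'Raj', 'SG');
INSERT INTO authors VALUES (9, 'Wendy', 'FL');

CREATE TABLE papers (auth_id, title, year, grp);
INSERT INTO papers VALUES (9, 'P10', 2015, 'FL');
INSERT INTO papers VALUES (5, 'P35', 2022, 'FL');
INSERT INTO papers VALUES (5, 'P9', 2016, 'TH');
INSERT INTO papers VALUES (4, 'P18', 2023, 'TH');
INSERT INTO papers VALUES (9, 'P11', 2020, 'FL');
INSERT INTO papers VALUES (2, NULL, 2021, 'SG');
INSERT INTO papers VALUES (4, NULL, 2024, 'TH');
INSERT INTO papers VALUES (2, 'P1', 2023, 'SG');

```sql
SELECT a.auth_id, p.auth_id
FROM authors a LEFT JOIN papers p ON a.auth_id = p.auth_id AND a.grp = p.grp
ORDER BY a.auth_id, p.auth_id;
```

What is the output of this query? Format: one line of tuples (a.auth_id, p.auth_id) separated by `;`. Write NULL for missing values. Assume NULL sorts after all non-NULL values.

(2, 2); (2, 2); (6, NULL); (8, NULL); (8, NULL); (9, 9); (9, 9); (9, NULL); (9, NULL); (9, NULL)

LEFT JOIN keeps every row from `authors`; unmatched rows get NULL for `papers`'s columns.
Matching on a.auth_id = p.auth_id AND a.grp = p.grp.
- a (auth_id=8, grp=FL) has no partner → padded with NULL.
- a (auth_id=9, grp=SG) has no partner → padded with NULL.
- a (auth_id=2, grp=SG) pairs with 2 row(s) of p.
- a (auth_id=9, grp=TH) has no partner → padded with NULL.
- a (auth_id=9, grp=TH) has no partner → padded with NULL.
- a (auth_id=8, grp=TH) has no partner → padded with NULL.
- a (auth_id=6, grp=SG) has no partner → padded with NULL.
- a (auth_id=9, grp=FL) pairs with 2 row(s) of p.
After projecting and ordering:
a.auth_id | p.auth_id
2 | 2
2 | 2
6 | NULL
8 | NULL
8 | NULL
9 | 9
9 | 9
9 | NULL
9 | NULL
9 | NULL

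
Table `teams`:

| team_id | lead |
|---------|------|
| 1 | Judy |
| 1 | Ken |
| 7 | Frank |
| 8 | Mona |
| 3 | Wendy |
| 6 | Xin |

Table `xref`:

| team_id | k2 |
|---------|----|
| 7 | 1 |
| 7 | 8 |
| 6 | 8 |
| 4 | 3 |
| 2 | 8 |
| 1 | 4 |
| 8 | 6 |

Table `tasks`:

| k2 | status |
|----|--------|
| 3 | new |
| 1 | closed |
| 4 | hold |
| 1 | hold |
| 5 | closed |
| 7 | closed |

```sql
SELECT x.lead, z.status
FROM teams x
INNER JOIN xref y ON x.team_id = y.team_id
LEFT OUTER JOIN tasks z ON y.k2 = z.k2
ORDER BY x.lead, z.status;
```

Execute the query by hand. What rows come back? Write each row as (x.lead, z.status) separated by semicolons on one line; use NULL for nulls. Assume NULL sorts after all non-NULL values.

Evaluate left to right. First `teams x INNER JOIN xref y` on team_id: 6 row(s).
Then LEFT JOIN `tasks z` on k2: each of those 6 rows is kept; rows whose y.k2 has no match in z get NULL for z's columns.

(Frank, closed); (Frank, hold); (Frank, NULL); (Judy, hold); (Ken, hold); (Mona, NULL); (Xin, NULL)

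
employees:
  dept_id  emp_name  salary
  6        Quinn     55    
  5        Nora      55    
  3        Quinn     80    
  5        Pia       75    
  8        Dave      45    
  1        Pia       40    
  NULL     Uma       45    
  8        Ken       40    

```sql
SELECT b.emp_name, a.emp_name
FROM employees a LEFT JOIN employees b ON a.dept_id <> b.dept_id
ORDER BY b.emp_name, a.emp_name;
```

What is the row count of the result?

39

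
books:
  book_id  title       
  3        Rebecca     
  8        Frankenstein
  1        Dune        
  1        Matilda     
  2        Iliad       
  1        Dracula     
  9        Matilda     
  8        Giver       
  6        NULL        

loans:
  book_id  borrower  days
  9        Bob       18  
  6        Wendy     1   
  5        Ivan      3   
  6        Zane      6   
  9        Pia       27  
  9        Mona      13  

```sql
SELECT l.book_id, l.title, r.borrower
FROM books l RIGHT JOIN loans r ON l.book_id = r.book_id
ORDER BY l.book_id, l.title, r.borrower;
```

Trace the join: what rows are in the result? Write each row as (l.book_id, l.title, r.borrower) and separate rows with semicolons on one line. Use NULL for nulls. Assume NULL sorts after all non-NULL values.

RIGHT JOIN keeps every row from `loans`; unmatched rows get NULL for `books`'s columns.
Matching on l.book_id = r.book_id.
- book_id=3: no matching r row.
- book_id=8: no matching r row.
- book_id=1: no matching r row.
- book_id=1: no matching r row.
- book_id=2: no matching r row.
- book_id=1: no matching r row.
- book_id=9: 3 matching r row(s), so 3 row(s) emitted.
- book_id=8: no matching r row.
- book_id=6: 2 matching r row(s), so 2 row(s) emitted.
- 1 r row(s) had no l match → kept, l columns NULL.
After projecting and ordering:
l.book_id | l.title | r.borrower
6 | NULL | Wendy
6 | NULL | Zane
9 | Matilda | Bob
9 | Matilda | Mona
9 | Matilda | Pia
NULL | NULL | Ivan

(6, NULL, Wendy); (6, NULL, Zane); (9, Matilda, Bob); (9, Matilda, Mona); (9, Matilda, Pia); (NULL, NULL, Ivan)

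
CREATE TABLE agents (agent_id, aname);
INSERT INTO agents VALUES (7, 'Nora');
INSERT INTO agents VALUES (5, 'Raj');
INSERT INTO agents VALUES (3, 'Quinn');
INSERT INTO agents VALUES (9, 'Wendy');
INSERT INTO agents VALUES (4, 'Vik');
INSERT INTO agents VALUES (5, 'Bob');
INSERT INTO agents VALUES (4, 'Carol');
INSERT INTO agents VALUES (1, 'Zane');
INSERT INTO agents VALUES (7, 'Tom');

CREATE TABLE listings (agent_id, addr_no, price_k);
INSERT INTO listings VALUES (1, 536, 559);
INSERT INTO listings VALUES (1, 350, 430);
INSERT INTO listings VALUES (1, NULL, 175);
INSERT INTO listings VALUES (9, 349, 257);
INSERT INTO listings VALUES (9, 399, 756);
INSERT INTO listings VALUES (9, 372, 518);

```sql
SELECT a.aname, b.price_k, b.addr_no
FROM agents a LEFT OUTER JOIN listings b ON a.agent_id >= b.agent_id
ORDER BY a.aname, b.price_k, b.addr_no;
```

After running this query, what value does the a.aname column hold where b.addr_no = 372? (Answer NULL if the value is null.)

LEFT JOIN keeps every row from `agents`; unmatched rows get NULL for `listings`'s columns.
Matching on a.agent_id >= b.agent_id.
Matched pairs: 30; unmatched a rows kept: 0.

Wendy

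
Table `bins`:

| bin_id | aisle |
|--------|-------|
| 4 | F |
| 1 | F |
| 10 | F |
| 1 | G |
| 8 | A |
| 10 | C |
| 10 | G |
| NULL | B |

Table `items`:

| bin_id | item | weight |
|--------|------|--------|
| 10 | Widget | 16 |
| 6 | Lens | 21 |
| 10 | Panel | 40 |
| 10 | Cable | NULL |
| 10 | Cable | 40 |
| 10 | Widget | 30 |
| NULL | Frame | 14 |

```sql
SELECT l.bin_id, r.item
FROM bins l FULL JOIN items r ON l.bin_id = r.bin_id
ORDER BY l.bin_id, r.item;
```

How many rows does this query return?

22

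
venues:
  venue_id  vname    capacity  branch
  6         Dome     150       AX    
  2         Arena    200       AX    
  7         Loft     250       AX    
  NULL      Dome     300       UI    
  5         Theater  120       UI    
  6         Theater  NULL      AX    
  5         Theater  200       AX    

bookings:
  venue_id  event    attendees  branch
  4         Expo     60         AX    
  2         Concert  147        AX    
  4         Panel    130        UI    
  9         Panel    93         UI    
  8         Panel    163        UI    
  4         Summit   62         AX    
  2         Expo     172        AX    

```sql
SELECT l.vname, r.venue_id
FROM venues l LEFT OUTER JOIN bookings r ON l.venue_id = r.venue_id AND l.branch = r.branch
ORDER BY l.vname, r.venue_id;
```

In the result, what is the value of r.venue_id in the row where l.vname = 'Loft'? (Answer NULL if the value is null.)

LEFT JOIN keeps every row from `venues`; unmatched rows get NULL for `bookings`'s columns.
Matching on l.venue_id = r.venue_id AND l.branch = r.branch. A NULL in a compared column never satisfies the condition.
Matched pairs: 2; unmatched l rows kept: 6.

NULL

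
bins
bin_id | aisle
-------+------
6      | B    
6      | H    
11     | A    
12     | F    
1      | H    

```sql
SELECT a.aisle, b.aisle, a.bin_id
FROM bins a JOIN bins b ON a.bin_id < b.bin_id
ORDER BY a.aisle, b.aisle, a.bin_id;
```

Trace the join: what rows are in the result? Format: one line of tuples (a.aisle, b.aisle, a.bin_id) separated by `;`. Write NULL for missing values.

(A, F, 11); (B, A, 6); (B, F, 6); (H, A, 1); (H, A, 6); (H, B, 1); (H, F, 1); (H, F, 6); (H, H, 1)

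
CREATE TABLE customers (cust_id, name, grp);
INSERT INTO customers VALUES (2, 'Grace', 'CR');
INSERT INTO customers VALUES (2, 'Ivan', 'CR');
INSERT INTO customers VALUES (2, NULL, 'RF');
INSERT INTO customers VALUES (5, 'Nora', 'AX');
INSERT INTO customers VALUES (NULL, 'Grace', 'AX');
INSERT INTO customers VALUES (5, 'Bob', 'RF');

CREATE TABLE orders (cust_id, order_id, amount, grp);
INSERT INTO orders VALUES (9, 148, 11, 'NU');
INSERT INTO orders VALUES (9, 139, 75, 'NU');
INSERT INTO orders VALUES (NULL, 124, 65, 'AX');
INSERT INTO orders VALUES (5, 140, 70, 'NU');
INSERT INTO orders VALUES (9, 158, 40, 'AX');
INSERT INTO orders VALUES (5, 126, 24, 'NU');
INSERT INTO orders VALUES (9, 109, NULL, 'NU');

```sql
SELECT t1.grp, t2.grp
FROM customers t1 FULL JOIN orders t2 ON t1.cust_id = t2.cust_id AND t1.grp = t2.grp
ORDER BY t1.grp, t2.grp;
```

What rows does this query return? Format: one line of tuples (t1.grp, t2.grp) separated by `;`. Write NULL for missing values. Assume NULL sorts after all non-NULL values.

(AX, NULL); (AX, NULL); (CR, NULL); (CR, NULL); (RF, NULL); (RF, NULL); (NULL, AX); (NULL, AX); (NULL, NU); (NULL, NU); (NULL, NU); (NULL, NU); (NULL, NU)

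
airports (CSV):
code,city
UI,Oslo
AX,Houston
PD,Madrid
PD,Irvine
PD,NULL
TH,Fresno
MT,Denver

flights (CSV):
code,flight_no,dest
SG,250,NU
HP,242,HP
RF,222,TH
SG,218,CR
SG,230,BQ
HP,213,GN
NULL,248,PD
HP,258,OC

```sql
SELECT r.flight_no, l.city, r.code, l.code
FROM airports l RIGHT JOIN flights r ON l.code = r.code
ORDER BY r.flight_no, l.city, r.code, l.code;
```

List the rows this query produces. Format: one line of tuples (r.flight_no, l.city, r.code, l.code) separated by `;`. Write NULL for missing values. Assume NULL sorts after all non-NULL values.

RIGHT JOIN keeps every row from `flights`; unmatched rows get NULL for `airports`'s columns.
Matching on l.code = r.code. A NULL in a compared column never satisfies the condition.
- l (code=UI) has no partner in r.
- l (code=AX) has no partner in r.
- l (code=PD) has no partner in r.
- l (code=PD) has no partner in r.
- l (code=PD) has no partner in r.
- l (code=TH) has no partner in r.
- l (code=MT) has no partner in r.
- 8 r row(s) had no l match → kept, l columns NULL.
After projecting and ordering:
r.flight_no | l.city | r.code | l.code
213 | NULL | HP | NULL
218 | NULL | SG | NULL
222 | NULL | RF | NULL
230 | NULL | SG | NULL
242 | NULL | HP | NULL
248 | NULL | NULL | NULL
250 | NULL | SG | NULL
258 | NULL | HP | NULL

(213, NULL, HP, NULL); (218, NULL, SG, NULL); (222, NULL, RF, NULL); (230, NULL, SG, NULL); (242, NULL, HP, NULL); (248, NULL, NULL, NULL); (250, NULL, SG, NULL); (258, NULL, HP, NULL)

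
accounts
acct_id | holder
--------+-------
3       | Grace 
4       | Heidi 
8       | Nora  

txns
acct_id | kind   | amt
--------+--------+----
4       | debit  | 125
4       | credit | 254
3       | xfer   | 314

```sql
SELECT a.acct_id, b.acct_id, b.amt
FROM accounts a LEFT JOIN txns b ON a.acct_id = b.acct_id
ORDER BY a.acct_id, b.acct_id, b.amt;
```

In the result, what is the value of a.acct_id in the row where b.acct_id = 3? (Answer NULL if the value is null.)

3

LEFT JOIN keeps every row from `accounts`; unmatched rows get NULL for `txns`'s columns.
Matching on a.acct_id = b.acct_id.
- a row (acct_id=3): matches 1 b row(s) → 1 output row(s).
- a row (acct_id=4): matches 2 b row(s) → 2 output row(s).
- a row (acct_id=8): no match → kept, b columns NULL.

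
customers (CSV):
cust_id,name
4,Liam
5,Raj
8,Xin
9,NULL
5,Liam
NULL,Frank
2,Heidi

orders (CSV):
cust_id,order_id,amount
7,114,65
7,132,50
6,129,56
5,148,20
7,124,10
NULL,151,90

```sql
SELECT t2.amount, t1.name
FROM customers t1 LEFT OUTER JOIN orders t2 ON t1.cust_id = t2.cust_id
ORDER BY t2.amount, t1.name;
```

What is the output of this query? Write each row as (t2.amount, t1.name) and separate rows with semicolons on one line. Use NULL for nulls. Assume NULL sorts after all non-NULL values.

LEFT JOIN keeps every row from `customers`; unmatched rows get NULL for `orders`'s columns.
Matching on t1.cust_id = t2.cust_id. A NULL in a compared column never satisfies the condition.
- t1[0] cust_id=4 → no match; kept with NULLs on the t2 side.
- t1[1] cust_id=5 → 1 match(es) in t2 → 1 row(s).
- t1[2] cust_id=8 → no match; kept with NULLs on the t2 side.
- t1[3] cust_id=9 → no match; kept with NULLs on the t2 side.
- t1[4] cust_id=5 → 1 match(es) in t2 → 1 row(s).
- t1[5] cust_id=NULL → no match; kept with NULLs on the t2 side.
- t1[6] cust_id=2 → no match; kept with NULLs on the t2 side.
After projecting and ordering:
t2.amount | t1.name
20 | Liam
20 | Raj
NULL | Frank
NULL | Heidi
NULL | Liam
NULL | Xin
NULL | NULL

(20, Liam); (20, Raj); (NULL, Frank); (NULL, Heidi); (NULL, Liam); (NULL, Xin); (NULL, NULL)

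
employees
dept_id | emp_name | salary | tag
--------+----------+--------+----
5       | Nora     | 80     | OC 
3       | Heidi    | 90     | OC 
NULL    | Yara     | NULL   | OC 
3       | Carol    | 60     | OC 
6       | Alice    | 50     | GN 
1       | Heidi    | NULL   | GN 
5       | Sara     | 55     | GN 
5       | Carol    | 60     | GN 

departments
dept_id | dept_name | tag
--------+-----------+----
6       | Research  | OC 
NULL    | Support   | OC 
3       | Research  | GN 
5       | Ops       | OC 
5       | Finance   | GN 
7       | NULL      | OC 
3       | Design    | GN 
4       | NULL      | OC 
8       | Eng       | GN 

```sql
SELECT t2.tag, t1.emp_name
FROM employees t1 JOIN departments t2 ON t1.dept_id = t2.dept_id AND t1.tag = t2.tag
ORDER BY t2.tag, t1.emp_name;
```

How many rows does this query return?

INNER JOIN keeps only pairs where the ON condition holds.
Matching on t1.dept_id = t2.dept_id AND t1.tag = t2.tag. A NULL in a compared column never satisfies the condition.
- t1[0] dept_id=5, tag=OC → 1 match(es) in t2 → 1 row(s).
- t1[1] dept_id=3, tag=OC → no match; dropped.
- t1[2] dept_id=NULL, tag=OC → no match; dropped.
- t1[3] dept_id=3, tag=OC → no match; dropped.
- t1[4] dept_id=6, tag=GN → no match; dropped.
- t1[5] dept_id=1, tag=GN → no match; dropped.
- t1[6] dept_id=5, tag=GN → 1 match(es) in t2 → 1 row(s).
- t1[7] dept_id=5, tag=GN → 1 match(es) in t2 → 1 row(s).
Total: 3 rows.

3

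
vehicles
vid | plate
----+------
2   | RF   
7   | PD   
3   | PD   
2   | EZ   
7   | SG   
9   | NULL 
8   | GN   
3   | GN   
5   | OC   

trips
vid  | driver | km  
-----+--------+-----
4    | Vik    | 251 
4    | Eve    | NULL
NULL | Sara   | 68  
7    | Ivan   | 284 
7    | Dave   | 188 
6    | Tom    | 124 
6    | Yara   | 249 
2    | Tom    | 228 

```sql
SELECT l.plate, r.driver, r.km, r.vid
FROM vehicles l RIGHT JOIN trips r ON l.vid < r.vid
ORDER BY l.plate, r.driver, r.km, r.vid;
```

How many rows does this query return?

RIGHT JOIN keeps every row from `trips`; unmatched rows get NULL for `vehicles`'s columns.
Matching on l.vid < r.vid. A NULL in a compared column never satisfies the condition.
- l (vid=2) pairs with 6 row(s) of r.
- l (vid=7) has no partner in r.
- l (vid=3) pairs with 6 row(s) of r.
- l (vid=2) pairs with 6 row(s) of r.
- l (vid=7) has no partner in r.
- l (vid=9) has no partner in r.
- l (vid=8) has no partner in r.
- l (vid=3) pairs with 6 row(s) of r.
- l (vid=5) pairs with 4 row(s) of r.
- plus 2 unmatched r row(s), each kept with NULL l columns.
Total: 28 matched + 2 padded = 30 rows.

30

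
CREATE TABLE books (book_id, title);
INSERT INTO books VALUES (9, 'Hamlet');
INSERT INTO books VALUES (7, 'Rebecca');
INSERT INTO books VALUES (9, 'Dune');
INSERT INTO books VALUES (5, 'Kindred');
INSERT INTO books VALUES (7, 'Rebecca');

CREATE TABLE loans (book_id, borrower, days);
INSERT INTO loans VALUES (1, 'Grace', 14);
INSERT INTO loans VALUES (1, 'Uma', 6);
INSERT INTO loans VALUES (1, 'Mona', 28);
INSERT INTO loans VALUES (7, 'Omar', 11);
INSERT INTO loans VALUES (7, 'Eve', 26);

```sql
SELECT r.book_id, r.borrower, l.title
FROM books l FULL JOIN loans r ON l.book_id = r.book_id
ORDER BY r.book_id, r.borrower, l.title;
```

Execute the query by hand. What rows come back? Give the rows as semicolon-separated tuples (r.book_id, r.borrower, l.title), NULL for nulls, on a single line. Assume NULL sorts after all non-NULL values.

(1, Grace, NULL); (1, Mona, NULL); (1, Uma, NULL); (7, Eve, Rebecca); (7, Eve, Rebecca); (7, Omar, Rebecca); (7, Omar, Rebecca); (NULL, NULL, Dune); (NULL, NULL, Hamlet); (NULL, NULL, Kindred)

FULL OUTER JOIN keeps every row from both sides; unmatched rows get NULL for the other side's columns.
Matching on l.book_id = r.book_id.
- book_id=9: no r row matches, row kept with r columns NULL.
- book_id=7: 2 matching r row(s), so 2 row(s) emitted.
- book_id=9: no r row matches, row kept with r columns NULL.
- book_id=5: no r row matches, row kept with r columns NULL.
- book_id=7: 2 matching r row(s), so 2 row(s) emitted.
- 3 r row(s) had no l match → kept, l columns NULL.
After projecting and ordering:
r.book_id | r.borrower | l.title
1 | Grace | NULL
1 | Mona | NULL
1 | Uma | NULL
7 | Eve | Rebecca
7 | Eve | Rebecca
7 | Omar | Rebecca
7 | Omar | Rebecca
NULL | NULL | Dune
NULL | NULL | Hamlet
NULL | NULL | Kindred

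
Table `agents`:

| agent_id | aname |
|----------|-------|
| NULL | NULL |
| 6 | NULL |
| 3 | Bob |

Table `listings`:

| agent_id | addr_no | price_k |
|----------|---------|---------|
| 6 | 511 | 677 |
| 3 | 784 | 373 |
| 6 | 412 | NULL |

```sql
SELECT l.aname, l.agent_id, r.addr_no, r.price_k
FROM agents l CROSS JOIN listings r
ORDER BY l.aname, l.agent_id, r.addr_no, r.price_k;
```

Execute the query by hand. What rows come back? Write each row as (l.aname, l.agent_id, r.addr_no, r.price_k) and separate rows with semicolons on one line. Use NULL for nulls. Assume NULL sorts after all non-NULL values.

(Bob, 3, 412, NULL); (Bob, 3, 511, 677); (Bob, 3, 784, 373); (NULL, 6, 412, NULL); (NULL, 6, 511, 677); (NULL, 6, 784, 373); (NULL, NULL, 412, NULL); (NULL, NULL, 511, 677); (NULL, NULL, 784, 373)

CROSS JOIN pairs every row of `agents` with every row of `listings`: 3 × 3 = 9 rows.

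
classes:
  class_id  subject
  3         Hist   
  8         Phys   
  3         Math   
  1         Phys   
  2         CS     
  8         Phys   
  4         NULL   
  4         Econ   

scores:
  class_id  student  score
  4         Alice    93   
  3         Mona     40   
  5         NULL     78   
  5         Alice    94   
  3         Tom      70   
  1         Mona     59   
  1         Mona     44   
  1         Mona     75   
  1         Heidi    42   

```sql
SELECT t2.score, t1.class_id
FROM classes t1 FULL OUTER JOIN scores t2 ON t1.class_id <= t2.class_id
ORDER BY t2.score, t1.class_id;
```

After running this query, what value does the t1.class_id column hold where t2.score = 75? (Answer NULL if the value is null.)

1

FULL OUTER JOIN keeps every row from both sides; unmatched rows get NULL for the other side's columns.
Matching on t1.class_id <= t2.class_id.
Matched pairs: 30; unmatched t1 rows kept: 2; unmatched t2 rows kept: 0.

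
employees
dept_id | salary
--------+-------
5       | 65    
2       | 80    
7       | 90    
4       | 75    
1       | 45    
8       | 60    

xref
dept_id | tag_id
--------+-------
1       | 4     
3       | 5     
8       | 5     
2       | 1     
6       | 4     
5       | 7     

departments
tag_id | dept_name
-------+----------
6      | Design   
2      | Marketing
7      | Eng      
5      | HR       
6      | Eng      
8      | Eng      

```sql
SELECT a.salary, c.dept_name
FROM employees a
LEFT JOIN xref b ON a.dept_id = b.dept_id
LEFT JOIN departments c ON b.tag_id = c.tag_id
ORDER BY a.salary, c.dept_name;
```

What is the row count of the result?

Joins associate left-to-right: employees LEFT JOIN xref on dept_id gives 6 intermediate row(s).
Then LEFT JOIN `departments c` on tag_id: each of those 6 rows is kept; rows whose b.tag_id has no match in c get NULL for c's columns.
Result: 6 row(s).

6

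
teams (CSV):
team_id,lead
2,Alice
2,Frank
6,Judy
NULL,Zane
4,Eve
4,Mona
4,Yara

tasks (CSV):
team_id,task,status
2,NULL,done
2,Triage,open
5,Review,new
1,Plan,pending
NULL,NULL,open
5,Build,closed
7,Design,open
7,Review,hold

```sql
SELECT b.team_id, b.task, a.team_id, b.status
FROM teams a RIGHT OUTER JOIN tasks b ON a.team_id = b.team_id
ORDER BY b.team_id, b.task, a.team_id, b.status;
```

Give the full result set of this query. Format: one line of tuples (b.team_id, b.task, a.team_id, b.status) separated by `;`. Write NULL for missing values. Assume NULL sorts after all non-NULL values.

RIGHT JOIN keeps every row from `tasks`; unmatched rows get NULL for `teams`'s columns.
Matching on a.team_id = b.team_id. A NULL in a compared column never satisfies the condition.
Matched pairs: 4; unmatched b rows kept: 6.

(1, Plan, NULL, pending); (2, Triage, 2, open); (2, Triage, 2, open); (2, NULL, 2, done); (2, NULL, 2, done); (5, Build, NULL, closed); (5, Review, NULL, new); (7, Design, NULL, open); (7, Review, NULL, hold); (NULL, NULL, NULL, open)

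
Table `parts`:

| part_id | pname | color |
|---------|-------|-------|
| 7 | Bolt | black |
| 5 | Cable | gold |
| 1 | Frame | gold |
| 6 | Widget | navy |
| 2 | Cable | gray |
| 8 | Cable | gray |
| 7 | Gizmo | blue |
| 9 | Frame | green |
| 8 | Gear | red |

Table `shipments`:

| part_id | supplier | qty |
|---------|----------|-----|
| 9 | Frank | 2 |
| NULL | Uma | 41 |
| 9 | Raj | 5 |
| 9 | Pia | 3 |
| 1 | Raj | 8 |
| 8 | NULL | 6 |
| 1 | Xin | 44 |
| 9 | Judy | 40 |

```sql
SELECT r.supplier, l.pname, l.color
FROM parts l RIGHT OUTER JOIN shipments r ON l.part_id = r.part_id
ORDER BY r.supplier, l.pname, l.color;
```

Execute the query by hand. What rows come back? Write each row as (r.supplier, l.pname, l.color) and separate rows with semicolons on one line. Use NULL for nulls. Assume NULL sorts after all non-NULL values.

RIGHT JOIN keeps every row from `shipments`; unmatched rows get NULL for `parts`'s columns.
Matching on l.part_id = r.part_id. A NULL in a compared column never satisfies the condition.
- l[0] part_id=7 → no match.
- l[1] part_id=5 → no match.
- l[2] part_id=1 → 2 match(es) in r → 2 row(s).
- l[3] part_id=6 → no match.
- l[4] part_id=2 → no match.
- l[5] part_id=8 → 1 match(es) in r → 1 row(s).
- l[6] part_id=7 → no match.
- l[7] part_id=9 → 4 match(es) in r → 4 row(s).
- l[8] part_id=8 → 1 match(es) in r → 1 row(s).
- 1 row(s) from r found no l partner → padded with NULL.
After projecting and ordering:
r.supplier | l.pname | l.color
Frank | Frame | green
Judy | Frame | green
Pia | Frame | green
Raj | Frame | gold
Raj | Frame | green
Uma | NULL | NULL
Xin | Frame | gold
NULL | Cable | gray
NULL | Gear | red

(Frank, Frame, green); (Judy, Frame, green); (Pia, Frame, green); (Raj, Frame, gold); (Raj, Frame, green); (Uma, NULL, NULL); (Xin, Frame, gold); (NULL, Cable, gray); (NULL, Gear, red)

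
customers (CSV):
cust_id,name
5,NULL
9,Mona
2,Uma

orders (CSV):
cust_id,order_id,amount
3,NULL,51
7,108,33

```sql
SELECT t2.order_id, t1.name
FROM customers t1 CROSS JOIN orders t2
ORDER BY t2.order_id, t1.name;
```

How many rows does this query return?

CROSS JOIN pairs every row of `customers` with every row of `orders`: 3 × 2 = 6 rows.

6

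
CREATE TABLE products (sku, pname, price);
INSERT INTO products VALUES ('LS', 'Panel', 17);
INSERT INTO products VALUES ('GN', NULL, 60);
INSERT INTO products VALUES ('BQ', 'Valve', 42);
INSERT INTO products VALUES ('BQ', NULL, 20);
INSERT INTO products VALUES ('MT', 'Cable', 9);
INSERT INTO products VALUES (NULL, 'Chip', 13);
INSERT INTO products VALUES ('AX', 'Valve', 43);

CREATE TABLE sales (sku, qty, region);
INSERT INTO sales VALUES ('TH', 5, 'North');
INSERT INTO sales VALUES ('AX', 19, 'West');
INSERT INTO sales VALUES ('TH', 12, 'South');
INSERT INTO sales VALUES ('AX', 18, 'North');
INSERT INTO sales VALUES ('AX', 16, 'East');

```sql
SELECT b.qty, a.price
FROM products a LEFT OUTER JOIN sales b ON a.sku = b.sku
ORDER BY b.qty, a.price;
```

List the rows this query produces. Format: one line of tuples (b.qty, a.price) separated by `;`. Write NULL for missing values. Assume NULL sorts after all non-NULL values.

LEFT JOIN keeps every row from `products`; unmatched rows get NULL for `sales`'s columns.
Matching on a.sku = b.sku. A NULL in a compared column never satisfies the condition.
Matched pairs: 3; unmatched a rows kept: 6.

(16, 43); (18, 43); (19, 43); (NULL, 9); (NULL, 13); (NULL, 17); (NULL, 20); (NULL, 42); (NULL, 60)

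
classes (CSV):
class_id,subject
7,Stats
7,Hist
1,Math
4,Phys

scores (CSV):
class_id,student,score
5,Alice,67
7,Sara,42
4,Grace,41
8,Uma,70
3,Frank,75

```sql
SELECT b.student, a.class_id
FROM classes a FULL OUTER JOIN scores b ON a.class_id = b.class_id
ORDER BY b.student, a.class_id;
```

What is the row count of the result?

7

FULL OUTER JOIN keeps every row from both sides; unmatched rows get NULL for the other side's columns.
Matching on a.class_id = b.class_id.
- a[0] class_id=7 → 1 match(es) in b → 1 row(s).
- a[1] class_id=7 → 1 match(es) in b → 1 row(s).
- a[2] class_id=1 → no match; kept with NULLs on the b side.
- a[3] class_id=4 → 1 match(es) in b → 1 row(s).
- plus 3 unmatched b row(s), each kept with NULL a columns.
Total: 3 matched + 4 padded = 7 rows.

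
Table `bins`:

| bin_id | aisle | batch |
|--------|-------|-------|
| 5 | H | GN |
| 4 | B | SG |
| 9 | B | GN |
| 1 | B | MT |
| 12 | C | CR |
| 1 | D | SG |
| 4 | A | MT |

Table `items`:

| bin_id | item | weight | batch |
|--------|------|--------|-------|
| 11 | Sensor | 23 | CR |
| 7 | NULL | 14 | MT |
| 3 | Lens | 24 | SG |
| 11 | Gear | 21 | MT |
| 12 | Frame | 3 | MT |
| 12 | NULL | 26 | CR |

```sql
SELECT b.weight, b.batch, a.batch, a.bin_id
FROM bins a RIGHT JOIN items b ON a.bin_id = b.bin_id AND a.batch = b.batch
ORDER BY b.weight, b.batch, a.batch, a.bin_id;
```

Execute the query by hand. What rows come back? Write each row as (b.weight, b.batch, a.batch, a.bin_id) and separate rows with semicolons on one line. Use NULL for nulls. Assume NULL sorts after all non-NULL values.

RIGHT JOIN keeps every row from `items`; unmatched rows get NULL for `bins`'s columns.
Matching on a.bin_id = b.bin_id AND a.batch = b.batch.
- bin_id=5, batch=GN: no matching b row.
- bin_id=4, batch=SG: no matching b row.
- bin_id=9, batch=GN: no matching b row.
- bin_id=1, batch=MT: no matching b row.
- bin_id=12, batch=CR: 1 matching b row(s), so 1 row(s) emitted.
- bin_id=1, batch=SG: no matching b row.
- bin_id=4, batch=MT: no matching b row.
- 5 b row(s) had no a match → kept, a columns NULL.
After projecting and ordering:
b.weight | b.batch | a.batch | a.bin_id
3 | MT | NULL | NULL
14 | MT | NULL | NULL
21 | MT | NULL | NULL
23 | CR | NULL | NULL
24 | SG | NULL | NULL
26 | CR | CR | 12

(3, MT, NULL, NULL); (14, MT, NULL, NULL); (21, MT, NULL, NULL); (23, CR, NULL, NULL); (24, SG, NULL, NULL); (26, CR, CR, 12)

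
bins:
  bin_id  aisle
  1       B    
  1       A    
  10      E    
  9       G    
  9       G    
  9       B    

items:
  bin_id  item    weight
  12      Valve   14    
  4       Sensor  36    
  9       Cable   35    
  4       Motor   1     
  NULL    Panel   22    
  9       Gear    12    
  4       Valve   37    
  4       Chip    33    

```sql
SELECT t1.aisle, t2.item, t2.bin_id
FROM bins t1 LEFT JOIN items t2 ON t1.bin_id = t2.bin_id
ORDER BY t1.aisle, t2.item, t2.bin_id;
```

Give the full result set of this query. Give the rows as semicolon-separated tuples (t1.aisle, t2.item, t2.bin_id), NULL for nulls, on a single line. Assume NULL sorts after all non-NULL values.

LEFT JOIN keeps every row from `bins`; unmatched rows get NULL for `items`'s columns.
Matching on t1.bin_id = t2.bin_id. A NULL in a compared column never satisfies the condition.
Matched pairs: 6; unmatched t1 rows kept: 3.

(A, NULL, NULL); (B, Cable, 9); (B, Gear, 9); (B, NULL, NULL); (E, NULL, NULL); (G, Cable, 9); (G, Cable, 9); (G, Gear, 9); (G, Gear, 9)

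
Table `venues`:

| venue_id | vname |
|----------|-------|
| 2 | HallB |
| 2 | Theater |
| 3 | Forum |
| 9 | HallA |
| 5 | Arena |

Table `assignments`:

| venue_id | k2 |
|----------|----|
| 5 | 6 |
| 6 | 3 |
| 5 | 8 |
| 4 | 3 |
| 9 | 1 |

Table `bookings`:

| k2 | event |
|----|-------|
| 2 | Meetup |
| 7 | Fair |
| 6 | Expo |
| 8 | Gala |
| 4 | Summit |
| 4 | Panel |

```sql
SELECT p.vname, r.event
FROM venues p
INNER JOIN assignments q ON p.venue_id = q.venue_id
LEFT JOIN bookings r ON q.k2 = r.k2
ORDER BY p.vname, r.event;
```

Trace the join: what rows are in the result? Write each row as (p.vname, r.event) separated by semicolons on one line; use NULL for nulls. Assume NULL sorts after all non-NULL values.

(Arena, Expo); (Arena, Gala); (HallA, NULL)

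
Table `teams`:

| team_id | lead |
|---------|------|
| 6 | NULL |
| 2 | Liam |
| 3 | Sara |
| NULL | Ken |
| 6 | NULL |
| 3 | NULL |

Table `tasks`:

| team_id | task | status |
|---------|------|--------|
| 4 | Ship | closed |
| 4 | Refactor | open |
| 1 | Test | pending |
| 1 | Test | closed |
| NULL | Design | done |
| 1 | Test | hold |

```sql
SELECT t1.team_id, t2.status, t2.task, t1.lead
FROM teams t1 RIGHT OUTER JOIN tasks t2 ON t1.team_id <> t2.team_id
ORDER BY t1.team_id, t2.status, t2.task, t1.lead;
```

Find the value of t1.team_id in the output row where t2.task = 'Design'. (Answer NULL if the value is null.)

RIGHT JOIN keeps every row from `tasks`; unmatched rows get NULL for `teams`'s columns.
Matching on t1.team_id <> t2.team_id. A NULL in a compared column never satisfies the condition.
- team_id=6: 5 matching t2 row(s), so 5 row(s) emitted.
- team_id=2: 5 matching t2 row(s), so 5 row(s) emitted.
- team_id=3: 5 matching t2 row(s), so 5 row(s) emitted.
- team_id=NULL: no matching t2 row.
- team_id=6: 5 matching t2 row(s), so 5 row(s) emitted.
- team_id=3: 5 matching t2 row(s), so 5 row(s) emitted.
- 1 row(s) from t2 found no t1 partner → padded with NULL.

NULL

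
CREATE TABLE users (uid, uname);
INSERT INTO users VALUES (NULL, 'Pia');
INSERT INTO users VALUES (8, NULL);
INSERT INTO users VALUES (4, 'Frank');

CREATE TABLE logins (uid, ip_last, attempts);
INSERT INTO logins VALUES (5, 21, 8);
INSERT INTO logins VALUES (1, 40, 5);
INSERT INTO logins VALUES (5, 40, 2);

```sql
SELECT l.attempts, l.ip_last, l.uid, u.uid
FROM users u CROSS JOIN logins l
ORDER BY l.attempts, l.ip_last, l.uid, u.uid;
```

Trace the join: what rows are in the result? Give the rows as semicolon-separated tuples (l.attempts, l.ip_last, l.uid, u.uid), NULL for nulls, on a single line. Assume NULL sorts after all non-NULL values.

CROSS JOIN pairs every row of `users` with every row of `logins`: 3 × 3 = 9 rows.
After projecting and ordering:
l.attempts | l.ip_last | l.uid | u.uid
2 | 40 | 5 | 4
2 | 40 | 5 | 8
2 | 40 | 5 | NULL
5 | 40 | 1 | 4
5 | 40 | 1 | 8
5 | 40 | 1 | NULL
8 | 21 | 5 | 4
8 | 21 | 5 | 8
8 | 21 | 5 | NULL

(2, 40, 5, 4); (2, 40, 5, 8); (2, 40, 5, NULL); (5, 40, 1, 4); (5, 40, 1, 8); (5, 40, 1, NULL); (8, 21, 5, 4); (8, 21, 5, 8); (8, 21, 5, NULL)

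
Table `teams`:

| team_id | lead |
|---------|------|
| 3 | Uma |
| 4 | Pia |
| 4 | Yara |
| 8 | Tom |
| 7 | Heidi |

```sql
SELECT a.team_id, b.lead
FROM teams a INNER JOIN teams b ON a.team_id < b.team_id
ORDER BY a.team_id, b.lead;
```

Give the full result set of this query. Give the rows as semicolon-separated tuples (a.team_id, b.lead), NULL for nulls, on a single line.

INNER JOIN keeps only pairs where the ON condition holds.
Matching on a.team_id < b.team_id.
- a row (team_id=3): matches 4 b row(s) → 4 output row(s).
- a row (team_id=4): matches 2 b row(s) → 2 output row(s).
- a row (team_id=4): matches 2 b row(s) → 2 output row(s).
- a row (team_id=8): no match → dropped.
- a row (team_id=7): matches 1 b row(s) → 1 output row(s).
After projecting and ordering:
a.team_id | b.lead
3 | Heidi
3 | Pia
3 | Tom
3 | Yara
4 | Heidi
4 | Heidi
4 | Tom
4 | Tom
7 | Tom

(3, Heidi); (3, Pia); (3, Tom); (3, Yara); (4, Heidi); (4, Heidi); (4, Tom); (4, Tom); (7, Tom)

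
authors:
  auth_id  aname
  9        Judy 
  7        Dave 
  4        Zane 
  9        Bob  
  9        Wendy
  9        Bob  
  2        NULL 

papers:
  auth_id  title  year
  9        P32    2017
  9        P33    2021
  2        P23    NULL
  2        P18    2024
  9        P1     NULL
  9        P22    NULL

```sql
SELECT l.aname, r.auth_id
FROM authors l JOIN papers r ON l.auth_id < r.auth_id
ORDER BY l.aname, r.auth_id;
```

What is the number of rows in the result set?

12

INNER JOIN keeps only pairs where the ON condition holds.
Matching on l.auth_id < r.auth_id.
Matched pairs: 12.
Total: 12 rows.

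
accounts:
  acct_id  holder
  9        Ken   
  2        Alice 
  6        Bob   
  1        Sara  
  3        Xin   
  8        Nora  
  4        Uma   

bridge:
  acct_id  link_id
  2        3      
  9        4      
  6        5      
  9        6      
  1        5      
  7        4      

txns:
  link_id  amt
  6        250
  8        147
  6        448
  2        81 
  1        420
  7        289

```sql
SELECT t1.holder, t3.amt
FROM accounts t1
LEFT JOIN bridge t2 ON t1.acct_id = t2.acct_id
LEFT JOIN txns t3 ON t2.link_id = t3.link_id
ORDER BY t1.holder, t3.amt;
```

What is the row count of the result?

Joins associate left-to-right: accounts LEFT JOIN bridge on acct_id gives 8 intermediate row(s).
Then LEFT JOIN `txns t3` on link_id: each of those 8 rows is kept; rows whose t2.link_id has no match in t3 get NULL for t3's columns.
Result: 9 row(s).

9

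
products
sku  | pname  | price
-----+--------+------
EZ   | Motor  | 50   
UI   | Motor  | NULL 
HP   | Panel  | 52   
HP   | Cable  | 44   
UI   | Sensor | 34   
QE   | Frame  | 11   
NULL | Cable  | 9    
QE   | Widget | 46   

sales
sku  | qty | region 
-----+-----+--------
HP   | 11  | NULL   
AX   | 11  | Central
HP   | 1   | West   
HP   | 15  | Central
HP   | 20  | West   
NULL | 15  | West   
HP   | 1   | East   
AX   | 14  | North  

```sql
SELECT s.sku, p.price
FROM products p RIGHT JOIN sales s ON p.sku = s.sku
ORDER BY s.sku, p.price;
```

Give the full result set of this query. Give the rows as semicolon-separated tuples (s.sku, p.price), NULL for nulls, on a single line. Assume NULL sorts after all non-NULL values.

RIGHT JOIN keeps every row from `sales`; unmatched rows get NULL for `products`'s columns.
Matching on p.sku = s.sku. A NULL in a compared column never satisfies the condition.
Matched pairs: 10; unmatched s rows kept: 3.

(AX, NULL); (AX, NULL); (HP, 44); (HP, 44); (HP, 44); (HP, 44); (HP, 44); (HP, 52); (HP, 52); (HP, 52); (HP, 52); (HP, 52); (NULL, NULL)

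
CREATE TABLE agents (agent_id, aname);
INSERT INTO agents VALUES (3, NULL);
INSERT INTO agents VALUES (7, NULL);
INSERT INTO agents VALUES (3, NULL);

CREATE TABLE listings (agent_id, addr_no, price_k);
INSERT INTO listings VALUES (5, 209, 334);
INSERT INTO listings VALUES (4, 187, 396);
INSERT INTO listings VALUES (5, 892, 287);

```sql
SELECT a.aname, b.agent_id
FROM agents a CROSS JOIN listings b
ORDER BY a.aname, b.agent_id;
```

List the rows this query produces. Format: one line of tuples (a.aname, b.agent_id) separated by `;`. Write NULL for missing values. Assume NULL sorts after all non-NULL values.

(NULL, 4); (NULL, 4); (NULL, 4); (NULL, 5); (NULL, 5); (NULL, 5); (NULL, 5); (NULL, 5); (NULL, 5)

CROSS JOIN pairs every row of `agents` with every row of `listings`: 3 × 3 = 9 rows.
After projecting and ordering:
a.aname | b.agent_id
NULL | 4
NULL | 4
NULL | 4
NULL | 5
NULL | 5
NULL | 5
NULL | 5
NULL | 5
NULL | 5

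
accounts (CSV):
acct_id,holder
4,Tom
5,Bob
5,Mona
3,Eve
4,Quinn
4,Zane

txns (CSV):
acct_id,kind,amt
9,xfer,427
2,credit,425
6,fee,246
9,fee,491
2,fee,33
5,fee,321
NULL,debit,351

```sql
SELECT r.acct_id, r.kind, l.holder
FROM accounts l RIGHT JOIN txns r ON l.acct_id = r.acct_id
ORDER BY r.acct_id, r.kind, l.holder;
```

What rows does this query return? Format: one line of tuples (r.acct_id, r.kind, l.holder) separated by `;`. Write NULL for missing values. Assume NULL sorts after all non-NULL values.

(2, credit, NULL); (2, fee, NULL); (5, fee, Bob); (5, fee, Mona); (6, fee, NULL); (9, fee, NULL); (9, xfer, NULL); (NULL, debit, NULL)

RIGHT JOIN keeps every row from `txns`; unmatched rows get NULL for `accounts`'s columns.
Matching on l.acct_id = r.acct_id. A NULL in a compared column never satisfies the condition.
Matched pairs: 2; unmatched r rows kept: 6.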